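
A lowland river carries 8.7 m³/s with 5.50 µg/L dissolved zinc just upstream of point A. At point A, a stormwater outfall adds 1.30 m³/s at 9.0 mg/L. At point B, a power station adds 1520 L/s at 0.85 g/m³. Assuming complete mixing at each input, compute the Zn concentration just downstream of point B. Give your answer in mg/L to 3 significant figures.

1.13 mg/L

5.50 µg/L = 0.0055 mg/L.
After input A: C = (8.7·0.0055 + 1.3·9) / 10 = 1.175 mg/L.
1520 L/s = 1.52 m³/s.
After input B: C = (10·1.175 + 1.52·0.85) / 11.52 = 1.132 mg/L.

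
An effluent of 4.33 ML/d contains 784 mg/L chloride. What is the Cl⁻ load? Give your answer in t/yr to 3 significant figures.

1240 t/yr

4.33 ML/d = 0.05012 m³/s.
Mass flux = Q·C = 0.05012 m³/s × 784 g/m³ = 39.29 g/s.
= 39.29 g/s × 31.56 = 1240 t/yr.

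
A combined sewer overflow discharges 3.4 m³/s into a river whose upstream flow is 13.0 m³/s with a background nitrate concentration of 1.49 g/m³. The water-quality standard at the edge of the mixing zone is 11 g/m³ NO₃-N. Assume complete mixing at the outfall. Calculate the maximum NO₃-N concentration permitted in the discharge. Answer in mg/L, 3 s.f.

47.4 mg/L

Mass balance: 11·16.4 = 3.4·Cₑ + 13·1.49.
Cₑ = (180.4 − 19.37) / 3.4 = 47.36 mg/L.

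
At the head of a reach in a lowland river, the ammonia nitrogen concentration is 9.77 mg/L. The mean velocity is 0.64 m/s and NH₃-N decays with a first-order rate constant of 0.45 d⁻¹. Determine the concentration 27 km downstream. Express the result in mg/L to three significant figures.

7.84 mg/L

Travel time t = 27 km / 0.64 m/s = 2.7e+04/0.64 = 4.219e+04 s = 0.4883 d.
First-order decay: C = 9.77·exp(−0.45·0.4883) = 9.77·0.8027 = 7.843 mg/L.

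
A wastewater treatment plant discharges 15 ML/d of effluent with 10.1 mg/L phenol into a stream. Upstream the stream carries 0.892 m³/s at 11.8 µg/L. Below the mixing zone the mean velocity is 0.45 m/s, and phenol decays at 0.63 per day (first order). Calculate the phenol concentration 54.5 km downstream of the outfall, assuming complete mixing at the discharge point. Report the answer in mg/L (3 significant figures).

0.684 mg/L

15 ML/d = 0.1736 m³/s.
11.8 µg/L = 0.0118 mg/L.
After complete mixing, C₀ = (0.1736·10.1 + 0.892·0.0118) / 1.066 = 1.655 mg/L.
Travel time t = 5.45e+04 m / 0.45 m/s = 1.211e+05 s = 1.402 d.
C = 1.655·exp(−0.63·1.402) = 1.655·0.4135 = 0.6845 mg/L.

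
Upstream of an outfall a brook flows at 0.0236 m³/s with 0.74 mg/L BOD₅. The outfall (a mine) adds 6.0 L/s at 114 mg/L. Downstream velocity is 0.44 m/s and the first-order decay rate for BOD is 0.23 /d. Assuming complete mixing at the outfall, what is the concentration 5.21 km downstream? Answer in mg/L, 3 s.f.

6.0 L/s = 0.006 m³/s.
After complete mixing, C₀ = (0.006·114 + 0.0236·0.74) / 0.0296 = 23.7 mg/L.
Travel time t = 5210 m / 0.44 m/s = 1.184e+04 s = 0.137 d.
C = 23.7·exp(−0.23·0.137) = 23.7·0.969 = 22.96 mg/L.

23.0 mg/L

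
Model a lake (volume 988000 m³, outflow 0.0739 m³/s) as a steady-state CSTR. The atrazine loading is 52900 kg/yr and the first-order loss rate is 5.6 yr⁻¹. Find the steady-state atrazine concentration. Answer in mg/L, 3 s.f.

Outflow Q = 0.0739 m³/s × 3.156e+07 s/yr = 2.332e+06 m³/yr.
Steady-state CSTR mass balance: W = Q·C + k·V·C, so C = W/(Q + kV).
Q + kV = 2.332e+06 + 5.6·988000 = 7.865e+06 m³/yr.
C = 52900/7.865e+06 = 0.006726 kg/m³ = 6.726 mg/L.

6.73 mg/L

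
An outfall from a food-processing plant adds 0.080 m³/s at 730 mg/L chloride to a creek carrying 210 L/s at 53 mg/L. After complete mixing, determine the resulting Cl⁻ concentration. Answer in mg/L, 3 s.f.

240 mg/L

210 L/s = 0.21 m³/s.
Conservation of mass across the mixing zone: C = (0.08·730 + 0.21·53) / (0.08 + 0.21) = 69.53/0.29 = 239.8 mg/L.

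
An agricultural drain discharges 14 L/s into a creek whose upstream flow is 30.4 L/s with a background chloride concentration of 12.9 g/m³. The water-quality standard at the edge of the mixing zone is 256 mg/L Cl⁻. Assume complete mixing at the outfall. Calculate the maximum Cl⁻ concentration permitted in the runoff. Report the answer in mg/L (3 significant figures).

14 L/s = 0.014 m³/s.
30.4 L/s = 0.0304 m³/s.
Mass balance: 256·0.0444 = 0.014·Cₑ + 0.0304·12.9.
Cₑ = (11.37 − 0.3922) / 0.014 = 783.9 mg/L.

784 mg/L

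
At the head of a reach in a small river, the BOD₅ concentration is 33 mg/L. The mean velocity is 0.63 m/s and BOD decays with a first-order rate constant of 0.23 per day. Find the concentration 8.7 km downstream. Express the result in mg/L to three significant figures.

31.8 mg/L

Travel time t = 8.7 km / 0.63 m/s = 8700/0.63 = 1.381e+04 s = 0.1598 d.
First-order decay: C = 33·exp(−0.23·0.1598) = 33·0.9639 = 31.81 mg/L.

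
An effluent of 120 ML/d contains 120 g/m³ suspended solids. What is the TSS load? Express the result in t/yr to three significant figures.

5260 t/yr

120 ML/d = 1.389 m³/s.
Mass flux = Q·C = 1.389 m³/s × 120 g/m³ = 166.7 g/s.
= 166.7 g/s × 31.56 = 5260 t/yr.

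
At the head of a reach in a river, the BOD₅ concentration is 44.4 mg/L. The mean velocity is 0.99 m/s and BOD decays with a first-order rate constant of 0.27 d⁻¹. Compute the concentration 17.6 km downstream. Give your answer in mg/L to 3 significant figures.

Travel time t = 17.6 km / 0.99 m/s = 1.76e+04/0.99 = 1.778e+04 s = 0.2058 d.
First-order decay: C = 44.4·exp(−0.27·0.2058) = 44.4·0.946 = 42 mg/L.

42.0 mg/L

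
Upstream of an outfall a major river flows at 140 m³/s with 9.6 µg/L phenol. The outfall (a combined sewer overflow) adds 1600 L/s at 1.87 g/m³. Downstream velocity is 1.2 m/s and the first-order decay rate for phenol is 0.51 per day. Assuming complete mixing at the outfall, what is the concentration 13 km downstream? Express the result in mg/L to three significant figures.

0.0287 mg/L

1600 L/s = 1.6 m³/s.
9.6 µg/L = 0.0096 mg/L.
After complete mixing, C₀ = (1.6·1.87 + 140·0.0096) / 141.6 = 0.03062 mg/L.
Travel time t = 1.3e+04 m / 1.2 m/s = 1.083e+04 s = 0.1254 d.
C = 0.03062·exp(−0.51·0.1254) = 0.03062·0.9381 = 0.02872 mg/L.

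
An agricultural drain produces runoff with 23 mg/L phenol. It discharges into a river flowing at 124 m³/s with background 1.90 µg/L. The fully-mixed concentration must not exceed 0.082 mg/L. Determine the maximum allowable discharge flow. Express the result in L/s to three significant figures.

1.90 µg/L = 0.0019 mg/L.
Mass balance at complete mixing: C_std·(Q_w + Q_r) = Q_w·C_e + Q_r·C_b.
Rearranging, Q_w = Q_r·(C_std − C_b)/(C_e − C_std) = 124·(0.082 − 0.0019) / (23 − 0.082) = 0.4334 m³/s.
= 433.4 L/s.

433 L/s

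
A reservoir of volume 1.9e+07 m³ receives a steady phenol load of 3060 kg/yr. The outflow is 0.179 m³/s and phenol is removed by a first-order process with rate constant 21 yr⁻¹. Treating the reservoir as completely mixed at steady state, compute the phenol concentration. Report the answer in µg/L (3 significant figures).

7.56 µg/L

Outflow Q = 0.179 m³/s × 3.156e+07 s/yr = 5.649e+06 m³/yr.
Steady-state CSTR mass balance: W = Q·C + k·V·C, so C = W/(Q + kV).
Q + kV = 5.649e+06 + 21·1.9e+07 = 4.046e+08 m³/yr.
C = 3060/4.046e+08 = 7.562e-06 kg/m³ = 0.007562 mg/L = 7.562 µg/L.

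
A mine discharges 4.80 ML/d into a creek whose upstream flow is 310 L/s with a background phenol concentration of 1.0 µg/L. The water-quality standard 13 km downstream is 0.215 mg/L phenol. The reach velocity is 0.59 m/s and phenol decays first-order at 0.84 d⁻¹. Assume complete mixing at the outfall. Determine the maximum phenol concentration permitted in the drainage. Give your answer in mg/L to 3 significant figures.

4.80 ML/d = 0.05556 m³/s.
310 L/s = 0.31 m³/s.
1.0 µg/L = 0.001 mg/L.
Travel time to the compliance point: t = 1.3e+04/0.59 = 2.203e+04 s = 0.255 d; decay factor exp(−0.84·0.255) = 0.8072.
So the concentration just after mixing may be at most 0.215/0.8072 = 0.2664 mg/L.
Mass balance: 0.2664·0.3656 = 0.05556·Cₑ + 0.31·0.001.
Cₑ = (0.09737 − 0.00031) / 0.05556 = 1.747 mg/L.

1.75 mg/L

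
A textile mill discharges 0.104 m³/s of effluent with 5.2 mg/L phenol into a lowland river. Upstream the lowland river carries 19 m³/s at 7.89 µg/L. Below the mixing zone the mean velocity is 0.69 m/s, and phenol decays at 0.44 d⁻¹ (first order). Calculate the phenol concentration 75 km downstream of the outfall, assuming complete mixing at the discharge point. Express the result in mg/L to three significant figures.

0.0208 mg/L

7.89 µg/L = 0.00789 mg/L.
After complete mixing, C₀ = (0.104·5.2 + 19·0.00789) / 19.1 = 0.03616 mg/L.
Travel time t = 7.5e+04 m / 0.69 m/s = 1.087e+05 s = 1.258 d.
C = 0.03616·exp(−0.44·1.258) = 0.03616·0.5749 = 0.02079 mg/L.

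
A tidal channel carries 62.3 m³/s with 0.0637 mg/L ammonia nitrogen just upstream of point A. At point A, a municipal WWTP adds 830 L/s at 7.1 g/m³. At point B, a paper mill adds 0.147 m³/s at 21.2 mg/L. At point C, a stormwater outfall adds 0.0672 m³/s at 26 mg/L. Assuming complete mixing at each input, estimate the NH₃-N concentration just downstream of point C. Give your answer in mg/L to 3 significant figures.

0.232 mg/L

830 L/s = 0.83 m³/s.
After input A: C = (62.3·0.0637 + 0.83·7.1) / 63.13 = 0.1562 mg/L.
After input B: C = (63.13·0.1562 + 0.147·21.2) / 63.28 = 0.2051 mg/L.
After input C: C = (63.28·0.2051 + 0.0672·26) / 63.34 = 0.2325 mg/L.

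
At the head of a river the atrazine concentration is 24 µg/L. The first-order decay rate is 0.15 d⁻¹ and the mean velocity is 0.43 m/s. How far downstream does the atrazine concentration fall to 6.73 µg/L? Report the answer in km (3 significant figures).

From C = C₀·e^(−kt), t = ln(C₀/C)/k = ln(24/6.73)/0.15 = 1.271/0.15 = 8.477 d.
Distance = v·t = 0.43 m/s × 7.324e+05 s = 3.149e+05 m = 314.9 km.

315 km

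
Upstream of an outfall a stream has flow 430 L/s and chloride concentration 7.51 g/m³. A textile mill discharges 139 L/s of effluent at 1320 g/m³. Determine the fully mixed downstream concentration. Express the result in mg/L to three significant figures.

139 L/s = 0.139 m³/s.
430 L/s = 0.43 m³/s.
Flow-weighted mixing gives C = (0.139·1320 + 0.43·7.51) / (0.139 + 0.43) = 186.7/0.569 = 328.1 mg/L.

328 mg/L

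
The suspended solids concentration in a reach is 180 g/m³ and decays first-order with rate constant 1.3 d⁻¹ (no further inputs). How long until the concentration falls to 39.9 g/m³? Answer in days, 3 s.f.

t = ln(C₀/C)/k = ln(180/39.9)/1.3 = 1.507/1.3 = 1.159 d.

1.16 d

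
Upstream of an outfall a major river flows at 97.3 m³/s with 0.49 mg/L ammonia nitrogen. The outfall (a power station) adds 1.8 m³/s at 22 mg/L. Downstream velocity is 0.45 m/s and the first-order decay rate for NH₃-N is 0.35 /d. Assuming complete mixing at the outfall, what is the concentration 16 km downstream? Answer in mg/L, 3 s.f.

0.763 mg/L

After complete mixing, C₀ = (1.8·22 + 97.3·0.49) / 99.1 = 0.8807 mg/L.
Travel time t = 1.6e+04 m / 0.45 m/s = 3.556e+04 s = 0.4115 d.
C = 0.8807·exp(−0.35·0.4115) = 0.8807·0.8659 = 0.7626 mg/L.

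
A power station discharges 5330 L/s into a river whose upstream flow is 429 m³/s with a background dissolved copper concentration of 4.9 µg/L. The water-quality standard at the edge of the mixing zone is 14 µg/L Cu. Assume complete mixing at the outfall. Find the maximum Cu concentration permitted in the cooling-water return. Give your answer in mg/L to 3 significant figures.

5330 L/s = 5.33 m³/s.
4.9 µg/L = 0.0049 mg/L.
14 µg/L = 0.014 mg/L.
Mass balance: 0.014·434.3 = 5.33·Cₑ + 429·0.0049.
Cₑ = (6.081 − 2.102) / 5.33 = 0.7464 mg/L.

0.746 mg/L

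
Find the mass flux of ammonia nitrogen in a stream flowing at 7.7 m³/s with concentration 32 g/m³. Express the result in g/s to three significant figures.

Mass flux = Q·C = 7.7 m³/s × 32 g/m³ = 246.4 g/s.

246 g/s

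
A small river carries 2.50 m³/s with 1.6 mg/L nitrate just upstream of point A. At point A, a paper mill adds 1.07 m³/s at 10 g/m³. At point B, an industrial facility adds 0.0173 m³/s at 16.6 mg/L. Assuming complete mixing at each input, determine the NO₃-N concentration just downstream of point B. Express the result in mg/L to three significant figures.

4.18 mg/L

After input A: C = (2.5·1.6 + 1.07·10) / 3.57 = 4.118 mg/L.
After input B: C = (3.57·4.118 + 0.0173·16.6) / 3.587 = 4.178 mg/L.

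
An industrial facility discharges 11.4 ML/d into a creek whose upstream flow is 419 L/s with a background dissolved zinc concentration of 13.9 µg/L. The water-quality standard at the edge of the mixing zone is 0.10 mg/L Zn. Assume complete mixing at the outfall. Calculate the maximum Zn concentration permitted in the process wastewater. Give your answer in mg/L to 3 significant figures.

0.373 mg/L

11.4 ML/d = 0.1319 m³/s.
419 L/s = 0.419 m³/s.
13.9 µg/L = 0.0139 mg/L.
Mass balance: 0.1·0.5509 = 0.1319·Cₑ + 0.419·0.0139.
Cₑ = (0.05509 − 0.005824) / 0.1319 = 0.3734 mg/L.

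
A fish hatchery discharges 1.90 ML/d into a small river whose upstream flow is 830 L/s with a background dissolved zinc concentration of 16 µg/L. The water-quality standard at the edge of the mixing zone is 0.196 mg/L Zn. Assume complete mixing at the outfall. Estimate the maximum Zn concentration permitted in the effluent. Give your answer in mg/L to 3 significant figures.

1.90 ML/d = 0.02199 m³/s.
830 L/s = 0.83 m³/s.
16 µg/L = 0.016 mg/L.
Mass balance: 0.196·0.852 = 0.02199·Cₑ + 0.83·0.016.
Cₑ = (0.167 − 0.01328) / 0.02199 = 6.99 mg/L.

6.99 mg/L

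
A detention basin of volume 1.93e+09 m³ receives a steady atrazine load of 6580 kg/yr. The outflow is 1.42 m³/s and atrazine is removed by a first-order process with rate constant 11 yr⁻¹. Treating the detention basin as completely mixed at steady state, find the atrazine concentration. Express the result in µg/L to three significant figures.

Outflow Q = 1.42 m³/s × 3.156e+07 s/yr = 4.481e+07 m³/yr.
Steady-state CSTR mass balance: W = Q·C + k·V·C, so C = W/(Q + kV).
Q + kV = 4.481e+07 + 11·1.93e+09 = 2.127e+10 m³/yr.
C = 6580/2.127e+10 = 3.093e-07 kg/m³ = 0.0003093 mg/L = 0.3093 µg/L.

0.309 µg/L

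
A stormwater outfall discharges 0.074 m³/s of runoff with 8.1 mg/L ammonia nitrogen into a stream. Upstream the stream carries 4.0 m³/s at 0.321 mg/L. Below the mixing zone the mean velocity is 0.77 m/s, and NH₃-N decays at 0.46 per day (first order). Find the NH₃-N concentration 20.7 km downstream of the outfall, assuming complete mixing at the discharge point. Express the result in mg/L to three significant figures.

After complete mixing, C₀ = (0.074·8.1 + 4·0.321) / 4.074 = 0.4623 mg/L.
Travel time t = 2.07e+04 m / 0.77 m/s = 2.688e+04 s = 0.3111 d.
C = 0.4623·exp(−0.46·0.3111) = 0.4623·0.8666 = 0.4006 mg/L.

0.401 mg/L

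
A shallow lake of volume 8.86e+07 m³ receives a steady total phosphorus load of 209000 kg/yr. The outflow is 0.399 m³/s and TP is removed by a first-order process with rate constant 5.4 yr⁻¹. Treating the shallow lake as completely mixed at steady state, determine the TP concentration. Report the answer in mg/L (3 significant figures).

Outflow Q = 0.399 m³/s × 3.156e+07 s/yr = 1.259e+07 m³/yr.
Steady-state CSTR mass balance: W = Q·C + k·V·C, so C = W/(Q + kV).
Q + kV = 1.259e+07 + 5.4·8.86e+07 = 4.91e+08 m³/yr.
C = 209000/4.91e+08 = 0.0004256 kg/m³ = 0.4256 mg/L.

0.426 mg/L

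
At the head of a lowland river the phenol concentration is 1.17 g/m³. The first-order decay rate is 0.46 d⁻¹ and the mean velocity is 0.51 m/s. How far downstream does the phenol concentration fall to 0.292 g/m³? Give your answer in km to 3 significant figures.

From C = C₀·e^(−kt), t = ln(C₀/C)/k = ln(1.17/0.292)/0.46 = 1.388/0.46 = 3.017 d.
Distance = v·t = 0.51 m/s × 2.607e+05 s = 1.33e+05 m = 133 km.

133 km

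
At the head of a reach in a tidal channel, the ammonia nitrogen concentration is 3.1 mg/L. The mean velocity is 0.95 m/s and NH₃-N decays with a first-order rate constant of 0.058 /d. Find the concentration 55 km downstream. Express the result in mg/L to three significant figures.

Travel time t = 55 km / 0.95 m/s = 5.5e+04/0.95 = 5.789e+04 s = 0.6701 d.
First-order decay: C = 3.1·exp(−0.058·0.6701) = 3.1·0.9619 = 2.982 mg/L.

2.98 mg/L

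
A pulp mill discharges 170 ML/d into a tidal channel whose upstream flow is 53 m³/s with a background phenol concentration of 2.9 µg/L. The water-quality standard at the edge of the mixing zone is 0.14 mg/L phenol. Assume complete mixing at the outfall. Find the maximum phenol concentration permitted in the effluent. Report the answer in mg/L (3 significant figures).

170 ML/d = 1.968 m³/s.
2.9 µg/L = 0.0029 mg/L.
Mass balance: 0.14·54.97 = 1.968·Cₑ + 53·0.0029.
Cₑ = (7.695 − 0.1537) / 1.968 = 3.833 mg/L.

3.83 mg/L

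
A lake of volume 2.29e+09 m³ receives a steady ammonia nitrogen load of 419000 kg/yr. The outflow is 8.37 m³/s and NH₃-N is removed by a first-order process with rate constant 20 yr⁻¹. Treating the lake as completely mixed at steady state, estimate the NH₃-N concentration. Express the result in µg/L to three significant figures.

Outflow Q = 8.37 m³/s × 3.156e+07 s/yr = 2.641e+08 m³/yr.
Steady-state CSTR mass balance: W = Q·C + k·V·C, so C = W/(Q + kV).
Q + kV = 2.641e+08 + 20·2.29e+09 = 4.606e+10 m³/yr.
C = 419000/4.606e+10 = 9.096e-06 kg/m³ = 0.009096 mg/L = 9.096 µg/L.

9.10 µg/L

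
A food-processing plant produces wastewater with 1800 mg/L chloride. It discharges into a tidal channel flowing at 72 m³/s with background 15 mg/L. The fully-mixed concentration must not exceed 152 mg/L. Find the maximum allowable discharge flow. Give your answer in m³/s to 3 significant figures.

5.99 m³/s

Mass balance at complete mixing: C_std·(Q_w + Q_r) = Q_w·C_e + Q_r·C_b.
Rearranging, Q_w = Q_r·(C_std − C_b)/(C_e − C_std) = 72·(152 − 15) / (1800 − 152) = 5.985 m³/s.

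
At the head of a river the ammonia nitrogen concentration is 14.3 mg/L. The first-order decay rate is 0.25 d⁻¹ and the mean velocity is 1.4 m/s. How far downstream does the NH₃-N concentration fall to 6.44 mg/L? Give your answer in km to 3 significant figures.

From C = C₀·e^(−kt), t = ln(C₀/C)/k = ln(14.3/6.44)/0.25 = 0.7977/0.25 = 3.191 d.
Distance = v·t = 1.4 m/s × 2.757e+05 s = 3.86e+05 m = 386 km.

386 km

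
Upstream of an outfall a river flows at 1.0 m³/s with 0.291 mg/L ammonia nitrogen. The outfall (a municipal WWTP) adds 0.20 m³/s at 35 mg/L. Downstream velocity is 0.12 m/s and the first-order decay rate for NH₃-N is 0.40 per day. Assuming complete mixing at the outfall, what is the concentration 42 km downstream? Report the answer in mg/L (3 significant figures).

After complete mixing, C₀ = (0.2·35 + 1·0.291) / 1.2 = 6.076 mg/L.
Travel time t = 4.2e+04 m / 0.12 m/s = 3.5e+05 s = 4.051 d.
C = 6.076·exp(−0.40·4.051) = 6.076·0.1978 = 1.202 mg/L.

1.20 mg/L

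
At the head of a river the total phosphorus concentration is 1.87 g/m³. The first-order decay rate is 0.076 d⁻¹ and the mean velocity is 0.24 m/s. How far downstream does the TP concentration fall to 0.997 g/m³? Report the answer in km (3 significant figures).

172 km

From C = C₀·e^(−kt), t = ln(C₀/C)/k = ln(1.87/0.997)/0.076 = 0.6289/0.076 = 8.276 d.
Distance = v·t = 0.24 m/s × 7.15e+05 s = 1.716e+05 m = 171.6 km.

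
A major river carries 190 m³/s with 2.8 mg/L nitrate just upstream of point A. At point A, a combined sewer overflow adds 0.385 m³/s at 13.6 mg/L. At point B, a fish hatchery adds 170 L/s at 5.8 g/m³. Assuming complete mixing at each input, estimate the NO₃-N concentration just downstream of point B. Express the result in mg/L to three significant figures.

After input A: C = (190·2.8 + 0.385·13.6) / 190.4 = 2.822 mg/L.
170 L/s = 0.17 m³/s.
After input B: C = (190.4·2.822 + 0.17·5.8) / 190.6 = 2.824 mg/L.

2.82 mg/L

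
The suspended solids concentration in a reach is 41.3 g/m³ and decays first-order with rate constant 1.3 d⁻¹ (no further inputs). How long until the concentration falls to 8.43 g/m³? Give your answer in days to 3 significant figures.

t = ln(C₀/C)/k = ln(41.3/8.43)/1.3 = 1.589/1.3 = 1.222 d.

1.22 d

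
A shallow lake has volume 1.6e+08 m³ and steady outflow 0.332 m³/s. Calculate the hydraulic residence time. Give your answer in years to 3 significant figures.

15.3 yr

Q = 0.332 m³/s × 3.156e+07 s/yr = 1.048e+07 m³/yr.
Hydraulic residence time τ = V/Q = 1.6e+08/1.048e+07 = 15.27 yr.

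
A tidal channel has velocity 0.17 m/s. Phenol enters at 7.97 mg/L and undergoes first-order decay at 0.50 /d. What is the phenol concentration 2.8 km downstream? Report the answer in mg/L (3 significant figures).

7.25 mg/L

Travel time t = 2.8 km / 0.17 m/s = 2800/0.17 = 1.647e+04 s = 0.1906 d.
First-order decay: C = 7.97·exp(−0.50·0.1906) = 7.97·0.9091 = 7.245 mg/L.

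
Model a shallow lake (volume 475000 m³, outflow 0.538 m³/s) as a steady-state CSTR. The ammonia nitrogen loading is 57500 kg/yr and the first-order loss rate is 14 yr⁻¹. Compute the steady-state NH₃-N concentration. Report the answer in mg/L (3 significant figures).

Outflow Q = 0.538 m³/s × 3.156e+07 s/yr = 1.698e+07 m³/yr.
Steady-state CSTR mass balance: W = Q·C + k·V·C, so C = W/(Q + kV).
Q + kV = 1.698e+07 + 14·475000 = 2.363e+07 m³/yr.
C = 57500/2.363e+07 = 0.002434 kg/m³ = 2.434 mg/L.

2.43 mg/L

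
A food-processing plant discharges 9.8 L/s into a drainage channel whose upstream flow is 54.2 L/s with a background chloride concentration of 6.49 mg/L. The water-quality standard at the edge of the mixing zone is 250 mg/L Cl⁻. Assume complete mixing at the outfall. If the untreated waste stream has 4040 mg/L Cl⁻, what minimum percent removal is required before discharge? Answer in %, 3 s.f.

60.5 %

9.8 L/s = 0.0098 m³/s.
54.2 L/s = 0.0542 m³/s.
Mass balance: 250·0.064 = 0.0098·Cₑ + 0.0542·6.49.
Cₑ = (16 − 0.3518) / 0.0098 = 1597 mg/L.
Required removal = 1 − 1597/4040 = 60.48 %.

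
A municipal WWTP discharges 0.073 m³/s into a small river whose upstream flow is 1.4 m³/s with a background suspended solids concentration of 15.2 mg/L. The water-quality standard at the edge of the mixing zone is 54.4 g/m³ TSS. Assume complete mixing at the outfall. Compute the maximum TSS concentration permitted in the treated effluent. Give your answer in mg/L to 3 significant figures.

Mass balance: 54.4·1.473 = 0.073·Cₑ + 1.4·15.2.
Cₑ = (80.13 − 21.28) / 0.073 = 806.2 mg/L.

806 mg/L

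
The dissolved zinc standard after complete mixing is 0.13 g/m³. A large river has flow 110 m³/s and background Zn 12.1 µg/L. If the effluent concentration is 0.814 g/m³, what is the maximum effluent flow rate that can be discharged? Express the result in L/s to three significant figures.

12.1 µg/L = 0.0121 mg/L.
Mass balance at complete mixing: C_std·(Q_w + Q_r) = Q_w·C_e + Q_r·C_b.
Rearranging, Q_w = Q_r·(C_std − C_b)/(C_e − C_std) = 110·(0.13 − 0.0121) / (0.814 − 0.13) = 18.96 m³/s.
= 1.896e+04 L/s.

19000 L/s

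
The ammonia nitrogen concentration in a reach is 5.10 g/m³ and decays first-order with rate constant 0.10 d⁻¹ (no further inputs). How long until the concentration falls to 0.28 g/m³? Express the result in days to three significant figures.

t = ln(C₀/C)/k = ln(5.10/0.28)/0.10 = 2.902/0.10 = 29.02 d.

29.0 d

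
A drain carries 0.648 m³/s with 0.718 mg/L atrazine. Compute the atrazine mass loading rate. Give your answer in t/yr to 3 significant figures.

14.7 t/yr

Mass flux = Q·C = 0.648 m³/s × 0.718 g/m³ = 0.4653 g/s.
= 0.4653 g/s × 31.56 = 14.68 t/yr.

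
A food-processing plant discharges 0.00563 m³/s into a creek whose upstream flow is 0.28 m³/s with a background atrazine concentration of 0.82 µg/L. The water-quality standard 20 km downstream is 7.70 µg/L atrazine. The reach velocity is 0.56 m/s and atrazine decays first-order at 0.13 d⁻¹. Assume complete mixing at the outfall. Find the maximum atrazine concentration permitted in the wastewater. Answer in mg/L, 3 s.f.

0.371 mg/L

0.82 µg/L = 0.00082 mg/L.
7.70 µg/L = 0.0077 mg/L.
Travel time to the compliance point: t = 2e+04/0.56 = 3.571e+04 s = 0.4134 d; decay factor exp(−0.13·0.4134) = 0.9477.
So the concentration just after mixing may be at most 0.0077/0.9477 = 0.008125 mg/L.
Mass balance: 0.008125·0.2856 = 0.00563·Cₑ + 0.28·0.00082.
Cₑ = (0.002321 − 0.0002296) / 0.00563 = 0.3714 mg/L.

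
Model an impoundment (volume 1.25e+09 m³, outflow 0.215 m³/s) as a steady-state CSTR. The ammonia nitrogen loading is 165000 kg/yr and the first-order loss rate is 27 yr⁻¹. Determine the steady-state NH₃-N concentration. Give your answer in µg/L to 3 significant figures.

Outflow Q = 0.215 m³/s × 3.156e+07 s/yr = 6.785e+06 m³/yr.
Steady-state CSTR mass balance: W = Q·C + k·V·C, so C = W/(Q + kV).
Q + kV = 6.785e+06 + 27·1.25e+09 = 3.376e+10 m³/yr.
C = 165000/3.376e+10 = 4.888e-06 kg/m³ = 0.004888 mg/L = 4.888 µg/L.

4.89 µg/L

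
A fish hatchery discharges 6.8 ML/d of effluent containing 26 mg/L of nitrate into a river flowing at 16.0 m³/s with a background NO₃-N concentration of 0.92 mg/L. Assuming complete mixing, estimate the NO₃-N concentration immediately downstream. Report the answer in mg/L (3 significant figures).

1.04 mg/L

6.8 ML/d = 0.0787 m³/s.
Flow-weighted mixing gives C = (0.0787·26 + 16·0.92) / (0.0787 + 16) = 16.77/16.08 = 1.043 mg/L.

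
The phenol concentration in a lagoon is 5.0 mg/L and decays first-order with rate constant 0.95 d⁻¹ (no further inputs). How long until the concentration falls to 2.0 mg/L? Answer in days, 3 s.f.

0.965 d

t = ln(C₀/C)/k = ln(5.0/2.0)/0.95 = 0.9163/0.95 = 0.9645 d.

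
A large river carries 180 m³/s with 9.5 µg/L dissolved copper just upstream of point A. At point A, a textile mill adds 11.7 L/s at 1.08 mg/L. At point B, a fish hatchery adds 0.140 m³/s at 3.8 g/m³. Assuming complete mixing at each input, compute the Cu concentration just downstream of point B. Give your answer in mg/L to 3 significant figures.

9.5 µg/L = 0.0095 mg/L.
11.7 L/s = 0.0117 m³/s.
After input A: C = (180·0.0095 + 0.0117·1.08) / 180 = 0.00957 mg/L.
After input B: C = (180·0.00957 + 0.14·3.8) / 180.2 = 0.01252 mg/L.

0.0125 mg/L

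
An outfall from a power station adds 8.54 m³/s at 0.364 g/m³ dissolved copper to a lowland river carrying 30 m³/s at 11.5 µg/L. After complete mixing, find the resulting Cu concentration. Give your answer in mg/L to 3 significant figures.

11.5 µg/L = 0.0115 mg/L.
By mass balance at complete mixing, C = (8.54·0.364 + 30·0.0115) / (8.54 + 30) = 3.454/38.54 = 0.08961 mg/L.

0.0896 mg/L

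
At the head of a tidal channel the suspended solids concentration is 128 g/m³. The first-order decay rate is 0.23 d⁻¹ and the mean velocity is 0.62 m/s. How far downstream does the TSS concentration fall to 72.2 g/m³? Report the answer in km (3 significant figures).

133 km

From C = C₀·e^(−kt), t = ln(C₀/C)/k = ln(128/72.2)/0.23 = 0.5726/0.23 = 2.49 d.
Distance = v·t = 0.62 m/s × 2.151e+05 s = 1.334e+05 m = 133.4 km.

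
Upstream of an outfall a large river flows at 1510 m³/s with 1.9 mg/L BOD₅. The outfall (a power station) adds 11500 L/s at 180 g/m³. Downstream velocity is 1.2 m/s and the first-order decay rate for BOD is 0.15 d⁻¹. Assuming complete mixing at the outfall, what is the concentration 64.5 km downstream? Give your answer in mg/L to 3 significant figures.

2.96 mg/L

11500 L/s = 11.5 m³/s.
After complete mixing, C₀ = (11.5·180 + 1510·1.9) / 1522 = 3.246 mg/L.
Travel time t = 6.45e+04 m / 1.2 m/s = 5.375e+04 s = 0.6221 d.
C = 3.246·exp(−0.15·0.6221) = 3.246·0.9109 = 2.957 mg/L.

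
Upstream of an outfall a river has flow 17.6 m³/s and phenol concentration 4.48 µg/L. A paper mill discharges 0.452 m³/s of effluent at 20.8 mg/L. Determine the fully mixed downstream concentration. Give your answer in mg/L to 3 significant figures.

0.525 mg/L

4.48 µg/L = 0.00448 mg/L.
By mass balance at complete mixing, C = (0.452·20.8 + 17.6·0.00448) / (0.452 + 17.6) = 9.48/18.05 = 0.5252 mg/L.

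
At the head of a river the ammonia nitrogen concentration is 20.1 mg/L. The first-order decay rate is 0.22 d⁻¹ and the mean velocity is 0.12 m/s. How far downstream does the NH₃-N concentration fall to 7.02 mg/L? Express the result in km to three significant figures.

From C = C₀·e^(−kt), t = ln(C₀/C)/k = ln(20.1/7.02)/0.22 = 1.052/0.22 = 4.782 d.
Distance = v·t = 0.12 m/s × 4.131e+05 s = 4.958e+04 m = 49.58 km.

49.6 km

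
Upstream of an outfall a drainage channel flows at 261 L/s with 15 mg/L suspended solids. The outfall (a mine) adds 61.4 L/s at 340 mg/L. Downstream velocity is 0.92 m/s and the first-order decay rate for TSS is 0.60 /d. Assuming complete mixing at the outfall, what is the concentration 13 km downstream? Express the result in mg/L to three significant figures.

69.7 mg/L

61.4 L/s = 0.0614 m³/s.
261 L/s = 0.261 m³/s.
After complete mixing, C₀ = (0.0614·340 + 0.261·15) / 0.3224 = 76.9 mg/L.
Travel time t = 1.3e+04 m / 0.92 m/s = 1.413e+04 s = 0.1635 d.
C = 76.9·exp(−0.60·0.1635) = 76.9·0.9065 = 69.71 mg/L.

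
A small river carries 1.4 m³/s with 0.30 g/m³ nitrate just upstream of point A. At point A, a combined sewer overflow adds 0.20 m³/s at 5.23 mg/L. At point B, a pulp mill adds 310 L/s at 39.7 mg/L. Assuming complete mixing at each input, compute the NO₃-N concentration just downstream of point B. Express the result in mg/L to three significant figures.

7.21 mg/L

After input A: C = (1.4·0.3 + 0.2·5.23) / 1.6 = 0.9163 mg/L.
310 L/s = 0.31 m³/s.
After input B: C = (1.6·0.9163 + 0.31·39.7) / 1.91 = 7.211 mg/L.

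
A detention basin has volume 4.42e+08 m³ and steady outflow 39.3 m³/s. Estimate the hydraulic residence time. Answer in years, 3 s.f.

0.356 yr

Q = 39.3 m³/s × 3.156e+07 s/yr = 1.24e+09 m³/yr.
Hydraulic residence time τ = V/Q = 4.42e+08/1.24e+09 = 0.3564 yr.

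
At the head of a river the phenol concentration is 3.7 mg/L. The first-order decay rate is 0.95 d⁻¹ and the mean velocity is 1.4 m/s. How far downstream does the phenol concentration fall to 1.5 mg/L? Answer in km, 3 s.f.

From C = C₀·e^(−kt), t = ln(C₀/C)/k = ln(3.7/1.5)/0.95 = 0.9029/0.95 = 0.9504 d.
Distance = v·t = 1.4 m/s × 8.211e+04 s = 1.15e+05 m = 115 km.

115 km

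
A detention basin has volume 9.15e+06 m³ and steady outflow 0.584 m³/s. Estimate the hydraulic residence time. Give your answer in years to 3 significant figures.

0.496 yr

Q = 0.584 m³/s × 3.156e+07 s/yr = 1.843e+07 m³/yr.
Hydraulic residence time τ = V/Q = 9.15e+06/1.843e+07 = 0.4965 yr.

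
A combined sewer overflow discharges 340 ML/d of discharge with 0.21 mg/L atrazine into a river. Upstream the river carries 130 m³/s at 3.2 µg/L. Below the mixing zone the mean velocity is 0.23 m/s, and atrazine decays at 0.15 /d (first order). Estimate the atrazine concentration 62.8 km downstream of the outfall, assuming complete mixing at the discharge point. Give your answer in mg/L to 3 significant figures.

0.00577 mg/L

340 ML/d = 3.935 m³/s.
3.2 µg/L = 0.0032 mg/L.
After complete mixing, C₀ = (3.935·0.21 + 130·0.0032) / 133.9 = 0.009276 mg/L.
Travel time t = 6.28e+04 m / 0.23 m/s = 2.73e+05 s = 3.16 d.
C = 0.009276·exp(−0.15·3.16) = 0.009276·0.6225 = 0.005774 mg/L.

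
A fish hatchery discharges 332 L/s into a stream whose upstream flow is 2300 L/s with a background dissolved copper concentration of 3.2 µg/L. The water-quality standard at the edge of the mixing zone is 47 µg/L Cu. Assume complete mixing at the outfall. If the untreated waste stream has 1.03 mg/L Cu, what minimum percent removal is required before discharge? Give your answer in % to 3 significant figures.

332 L/s = 0.332 m³/s.
2300 L/s = 2.3 m³/s.
3.2 µg/L = 0.0032 mg/L.
47 µg/L = 0.047 mg/L.
Mass balance: 0.047·2.632 = 0.332·Cₑ + 2.3·0.0032.
Cₑ = (0.1237 − 0.00736) / 0.332 = 0.3504 mg/L.
Required removal = 1 − 0.3504/1.03 = 65.98 %.

66.0 %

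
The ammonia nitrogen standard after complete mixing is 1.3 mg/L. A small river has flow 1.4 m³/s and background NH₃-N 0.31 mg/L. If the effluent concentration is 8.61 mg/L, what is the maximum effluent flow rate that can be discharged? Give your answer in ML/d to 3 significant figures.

16.4 ML/d

Mass balance at complete mixing: C_std·(Q_w + Q_r) = Q_w·C_e + Q_r·C_b.
Rearranging, Q_w = Q_r·(C_std − C_b)/(C_e − C_std) = 1.4·(1.3 − 0.31) / (8.61 − 1.3) = 0.1896 m³/s.
= 16.38 ML/d.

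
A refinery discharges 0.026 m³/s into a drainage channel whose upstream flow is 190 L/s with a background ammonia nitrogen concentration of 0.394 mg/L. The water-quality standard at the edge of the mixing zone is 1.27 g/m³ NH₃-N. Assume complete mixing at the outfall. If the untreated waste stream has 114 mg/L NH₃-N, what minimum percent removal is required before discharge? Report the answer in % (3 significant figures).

190 L/s = 0.19 m³/s.
Mass balance: 1.27·0.216 = 0.026·Cₑ + 0.19·0.394.
Cₑ = (0.2743 − 0.07486) / 0.026 = 7.672 mg/L.
Required removal = 1 − 7.672/114 = 93.27 %.

93.3 %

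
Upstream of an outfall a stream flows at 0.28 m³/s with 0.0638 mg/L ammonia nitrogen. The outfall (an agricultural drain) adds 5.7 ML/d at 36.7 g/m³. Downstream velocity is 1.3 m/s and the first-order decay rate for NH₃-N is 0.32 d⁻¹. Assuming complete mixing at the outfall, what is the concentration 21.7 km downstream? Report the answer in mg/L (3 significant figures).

5.7 ML/d = 0.06597 m³/s.
After complete mixing, C₀ = (0.06597·36.7 + 0.28·0.0638) / 0.346 = 7.05 mg/L.
Travel time t = 2.17e+04 m / 1.3 m/s = 1.669e+04 s = 0.1932 d.
C = 7.05·exp(−0.32·0.1932) = 7.05·0.94 = 6.627 mg/L.

6.63 mg/L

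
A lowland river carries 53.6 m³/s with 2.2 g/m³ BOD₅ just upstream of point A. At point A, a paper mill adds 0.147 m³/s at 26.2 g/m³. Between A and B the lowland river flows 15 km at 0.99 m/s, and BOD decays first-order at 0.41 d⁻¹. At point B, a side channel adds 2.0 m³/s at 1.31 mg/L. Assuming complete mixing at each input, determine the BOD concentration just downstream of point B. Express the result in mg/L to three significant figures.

2.08 mg/L

After input A: C = (53.6·2.2 + 0.147·26.2) / 53.75 = 2.266 mg/L.
Over the 15 km reach to input B (t = 1.515e+04 s = 0.1754 d), decay gives C = 2.266·exp(−0.41·0.1754) = 2.108 mg/L.
After input B: C = (53.75·2.108 + 2·1.31) / 55.75 = 2.08 mg/L.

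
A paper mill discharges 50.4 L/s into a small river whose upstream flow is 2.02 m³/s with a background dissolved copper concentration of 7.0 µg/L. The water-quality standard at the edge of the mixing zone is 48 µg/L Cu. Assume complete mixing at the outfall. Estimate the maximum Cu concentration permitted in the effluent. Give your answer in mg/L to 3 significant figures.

1.69 mg/L

50.4 L/s = 0.0504 m³/s.
7.0 µg/L = 0.007 mg/L.
48 µg/L = 0.048 mg/L.
Mass balance: 0.048·2.07 = 0.0504·Cₑ + 2.02·0.007.
Cₑ = (0.09938 − 0.01414) / 0.0504 = 1.691 mg/L.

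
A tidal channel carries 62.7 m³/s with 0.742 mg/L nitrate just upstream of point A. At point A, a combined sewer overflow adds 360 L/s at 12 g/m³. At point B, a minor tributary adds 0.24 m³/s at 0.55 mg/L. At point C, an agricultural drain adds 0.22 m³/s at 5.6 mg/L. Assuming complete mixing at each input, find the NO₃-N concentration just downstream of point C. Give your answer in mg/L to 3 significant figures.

0.822 mg/L

360 L/s = 0.36 m³/s.
After input A: C = (62.7·0.742 + 0.36·12) / 63.06 = 0.8063 mg/L.
After input B: C = (63.06·0.8063 + 0.24·0.55) / 63.3 = 0.8053 mg/L.
After input C: C = (63.3·0.8053 + 0.22·5.6) / 63.52 = 0.8219 mg/L.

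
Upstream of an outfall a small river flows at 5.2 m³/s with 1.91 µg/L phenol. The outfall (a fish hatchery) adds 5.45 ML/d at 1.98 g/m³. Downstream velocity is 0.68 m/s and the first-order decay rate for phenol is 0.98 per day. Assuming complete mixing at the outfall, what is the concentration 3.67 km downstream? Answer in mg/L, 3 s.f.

5.45 ML/d = 0.06308 m³/s.
1.91 µg/L = 0.00191 mg/L.
After complete mixing, C₀ = (0.06308·1.98 + 5.2·0.00191) / 5.263 = 0.02562 mg/L.
Travel time t = 3670 m / 0.68 m/s = 5397 s = 0.06247 d.
C = 0.02562·exp(−0.98·0.06247) = 0.02562·0.9406 = 0.0241 mg/L.

0.0241 mg/L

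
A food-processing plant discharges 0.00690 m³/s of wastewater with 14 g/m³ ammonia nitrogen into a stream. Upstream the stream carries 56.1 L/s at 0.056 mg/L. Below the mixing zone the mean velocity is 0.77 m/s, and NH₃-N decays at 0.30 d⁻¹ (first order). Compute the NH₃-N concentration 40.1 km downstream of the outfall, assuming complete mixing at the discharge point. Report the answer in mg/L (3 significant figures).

56.1 L/s = 0.0561 m³/s.
After complete mixing, C₀ = (0.0069·14 + 0.0561·0.056) / 0.063 = 1.583 mg/L.
Travel time t = 4.01e+04 m / 0.77 m/s = 5.208e+04 s = 0.6028 d.
C = 1.583·exp(−0.30·0.6028) = 1.583·0.8346 = 1.321 mg/L.

1.32 mg/L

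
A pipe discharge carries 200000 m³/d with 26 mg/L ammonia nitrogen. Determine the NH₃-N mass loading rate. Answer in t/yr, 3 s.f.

200000 m³/d = 2.315 m³/s.
Mass flux = Q·C = 2.315 m³/s × 26 g/m³ = 60.19 g/s.
= 60.19 g/s × 31.56 = 1899 t/yr.

1900 t/yr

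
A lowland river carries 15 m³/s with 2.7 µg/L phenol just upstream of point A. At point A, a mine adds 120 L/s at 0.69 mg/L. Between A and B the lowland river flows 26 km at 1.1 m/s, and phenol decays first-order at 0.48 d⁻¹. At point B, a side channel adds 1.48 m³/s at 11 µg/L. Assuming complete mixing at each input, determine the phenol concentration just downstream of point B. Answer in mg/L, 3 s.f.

0.00749 mg/L

2.7 µg/L = 0.0027 mg/L.
120 L/s = 0.12 m³/s.
After input A: C = (15·0.0027 + 0.12·0.69) / 15.12 = 0.008155 mg/L.
Over the 26 km reach to input B (t = 2.364e+04 s = 0.2736 d), decay gives C = 0.008155·exp(−0.48·0.2736) = 0.007151 mg/L.
11 µg/L = 0.011 mg/L.
After input B: C = (15.12·0.007151 + 1.48·0.011) / 16.6 = 0.007494 mg/L.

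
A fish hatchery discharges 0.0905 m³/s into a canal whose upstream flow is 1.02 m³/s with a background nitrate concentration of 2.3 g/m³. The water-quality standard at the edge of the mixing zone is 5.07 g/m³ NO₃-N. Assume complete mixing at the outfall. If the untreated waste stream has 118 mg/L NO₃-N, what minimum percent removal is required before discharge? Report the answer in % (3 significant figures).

Mass balance: 5.07·1.111 = 0.0905·Cₑ + 1.02·2.3.
Cₑ = (5.63 − 2.346) / 0.0905 = 36.29 mg/L.
Required removal = 1 − 36.29/118 = 69.25 %.

69.2 %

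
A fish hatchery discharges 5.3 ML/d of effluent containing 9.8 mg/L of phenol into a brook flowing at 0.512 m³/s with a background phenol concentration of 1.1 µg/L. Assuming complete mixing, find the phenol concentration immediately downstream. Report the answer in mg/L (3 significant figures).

5.3 ML/d = 0.06134 m³/s.
1.1 µg/L = 0.0011 mg/L.
Flow-weighted mixing gives C = (0.06134·9.8 + 0.512·0.0011) / (0.06134 + 0.512) = 0.6017/0.5733 = 1.049 mg/L.

1.05 mg/L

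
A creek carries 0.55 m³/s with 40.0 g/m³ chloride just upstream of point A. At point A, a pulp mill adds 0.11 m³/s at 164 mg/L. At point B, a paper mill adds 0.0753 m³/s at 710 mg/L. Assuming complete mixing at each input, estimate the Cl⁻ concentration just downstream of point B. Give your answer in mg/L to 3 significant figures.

After input A: C = (0.55·40 + 0.11·164) / 0.66 = 60.67 mg/L.
After input B: C = (0.66·60.67 + 0.0753·710) / 0.7353 = 127.2 mg/L.

127 mg/L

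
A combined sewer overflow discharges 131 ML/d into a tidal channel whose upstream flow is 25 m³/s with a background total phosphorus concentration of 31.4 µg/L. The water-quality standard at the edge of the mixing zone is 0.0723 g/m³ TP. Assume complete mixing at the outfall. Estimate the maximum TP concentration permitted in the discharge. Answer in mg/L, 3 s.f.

0.747 mg/L

131 ML/d = 1.516 m³/s.
31.4 µg/L = 0.0314 mg/L.
Mass balance: 0.0723·26.52 = 1.516·Cₑ + 25·0.0314.
Cₑ = (1.917 − 0.785) / 1.516 = 0.7467 mg/L.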